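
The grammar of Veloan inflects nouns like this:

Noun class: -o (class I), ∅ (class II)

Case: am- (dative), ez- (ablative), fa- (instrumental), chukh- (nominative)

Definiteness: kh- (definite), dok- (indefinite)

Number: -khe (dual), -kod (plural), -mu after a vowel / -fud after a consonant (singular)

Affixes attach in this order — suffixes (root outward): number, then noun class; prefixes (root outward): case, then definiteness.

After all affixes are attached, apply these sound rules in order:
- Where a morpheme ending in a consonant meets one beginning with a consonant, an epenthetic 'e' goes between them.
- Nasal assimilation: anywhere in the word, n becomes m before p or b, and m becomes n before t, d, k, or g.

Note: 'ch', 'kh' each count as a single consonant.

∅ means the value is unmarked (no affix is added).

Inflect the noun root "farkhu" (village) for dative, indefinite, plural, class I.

dokamefarkhukodo

Attach case dative am- → amfarkhu.
Attach definiteness indefinite dok- → dokamfarkhu.
Attach number plural -kod → dokamfarkhukod.
Attach noun class class I -o → dokamfarkhukodo.
Apply epenthesis: dokamfarkhukodo → dokamefarkhukodo.
Nasal assimilation: no change.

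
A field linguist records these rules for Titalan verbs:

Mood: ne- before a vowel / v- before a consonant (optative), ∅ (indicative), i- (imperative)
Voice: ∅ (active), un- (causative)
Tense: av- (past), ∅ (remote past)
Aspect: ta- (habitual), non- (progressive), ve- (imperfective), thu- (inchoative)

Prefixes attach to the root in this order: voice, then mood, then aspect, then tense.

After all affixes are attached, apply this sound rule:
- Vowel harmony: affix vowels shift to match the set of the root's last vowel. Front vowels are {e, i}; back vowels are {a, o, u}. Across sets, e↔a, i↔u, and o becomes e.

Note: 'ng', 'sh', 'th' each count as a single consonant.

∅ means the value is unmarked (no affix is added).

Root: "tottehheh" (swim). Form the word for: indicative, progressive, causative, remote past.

nenintottehheh

Attach voice causative un- → untottehheh.
mood = indicative: zero marking, form stays untottehheh.
Attach aspect progressive non- → nonuntottehheh.
tense = remote past: zero marking, form stays nonuntottehheh.
Apply vowel harmony: nonuntottehheh → nenintottehheh.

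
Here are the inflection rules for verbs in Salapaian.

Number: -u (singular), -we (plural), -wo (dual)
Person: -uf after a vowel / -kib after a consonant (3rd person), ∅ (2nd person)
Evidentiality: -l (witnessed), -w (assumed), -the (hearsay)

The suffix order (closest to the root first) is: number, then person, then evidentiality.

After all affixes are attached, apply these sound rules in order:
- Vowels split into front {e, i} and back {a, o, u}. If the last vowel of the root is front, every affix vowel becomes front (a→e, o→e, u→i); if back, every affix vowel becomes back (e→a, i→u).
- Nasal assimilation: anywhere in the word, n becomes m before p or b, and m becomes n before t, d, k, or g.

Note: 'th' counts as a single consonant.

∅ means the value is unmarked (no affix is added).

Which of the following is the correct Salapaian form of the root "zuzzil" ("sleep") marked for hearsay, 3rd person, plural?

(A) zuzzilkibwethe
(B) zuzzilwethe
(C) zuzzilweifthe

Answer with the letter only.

C

Attach number plural -we → zuzzilwe.
Attach person 3rd person -uf (after vowel 'e') → zuzzilweuf.
Attach evidentiality hearsay -the → zuzzilweufthe.
Apply vowel harmony: zuzzilweufthe → zuzzilweifthe.
Nasal assimilation: no change.
So the correct form is zuzzilweifthe, option (C).
(B) zuzzilwethe is wrong: it uses 2nd person instead of 3rd person for person.
(A) zuzzilkibwethe is wrong: it has the affixes in the wrong order.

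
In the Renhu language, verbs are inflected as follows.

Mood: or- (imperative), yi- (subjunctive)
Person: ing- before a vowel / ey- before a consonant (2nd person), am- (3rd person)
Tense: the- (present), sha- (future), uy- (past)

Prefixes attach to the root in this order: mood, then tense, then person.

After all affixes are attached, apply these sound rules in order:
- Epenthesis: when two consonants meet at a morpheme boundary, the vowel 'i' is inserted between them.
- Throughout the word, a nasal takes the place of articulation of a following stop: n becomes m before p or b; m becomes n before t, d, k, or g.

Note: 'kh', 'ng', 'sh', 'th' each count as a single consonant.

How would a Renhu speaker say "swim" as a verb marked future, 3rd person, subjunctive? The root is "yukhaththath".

Attach mood subjunctive yi- → yiyukhaththath.
Attach tense future sha- → shayiyukhaththath.
Attach person 3rd person am- → amshayiyukhaththath.
Apply epenthesis: amshayiyukhaththath → amishayiyukhaththath.
Nasal assimilation: no change.

amishayiyukhaththath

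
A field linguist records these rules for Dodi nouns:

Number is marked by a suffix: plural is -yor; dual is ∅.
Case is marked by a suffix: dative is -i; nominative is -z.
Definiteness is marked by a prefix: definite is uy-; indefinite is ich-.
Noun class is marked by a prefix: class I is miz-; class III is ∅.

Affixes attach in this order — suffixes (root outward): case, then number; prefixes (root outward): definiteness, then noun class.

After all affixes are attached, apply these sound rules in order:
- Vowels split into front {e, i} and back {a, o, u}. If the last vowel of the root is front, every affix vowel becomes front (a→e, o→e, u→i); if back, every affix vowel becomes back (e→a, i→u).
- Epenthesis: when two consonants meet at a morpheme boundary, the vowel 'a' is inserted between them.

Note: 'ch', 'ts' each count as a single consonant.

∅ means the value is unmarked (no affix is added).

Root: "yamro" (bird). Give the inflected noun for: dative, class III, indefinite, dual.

uchayamrou

Attach definiteness indefinite ich- → ichyamro.
noun class = class III: zero marking, form stays ichyamro.
Attach case dative -i → ichyamroi.
number = dual: zero marking, form stays ichyamroi.
Apply vowel harmony: ichyamroi → uchyamrou.
Apply epenthesis: uchyamrou → uchayamrou.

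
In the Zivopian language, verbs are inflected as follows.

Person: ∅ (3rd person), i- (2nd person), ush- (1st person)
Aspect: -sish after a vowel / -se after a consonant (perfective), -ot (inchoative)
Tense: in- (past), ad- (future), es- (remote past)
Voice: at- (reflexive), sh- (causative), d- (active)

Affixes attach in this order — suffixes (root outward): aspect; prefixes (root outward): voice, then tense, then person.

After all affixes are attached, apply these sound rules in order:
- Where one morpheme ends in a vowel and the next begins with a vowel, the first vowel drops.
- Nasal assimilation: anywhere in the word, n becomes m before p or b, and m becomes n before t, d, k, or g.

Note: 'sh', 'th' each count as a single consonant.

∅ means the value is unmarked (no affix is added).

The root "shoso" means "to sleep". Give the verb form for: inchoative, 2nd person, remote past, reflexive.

Attach voice reflexive at- → atshoso.
Attach tense remote past es- → esatshoso.
Attach aspect inchoative -ot → esatshosoot.
Attach person 2nd person i- → iesatshosoot.
Apply vowel deletion: iesatshosoot → esatshosot.
Nasal assimilation: no change.

esatshosot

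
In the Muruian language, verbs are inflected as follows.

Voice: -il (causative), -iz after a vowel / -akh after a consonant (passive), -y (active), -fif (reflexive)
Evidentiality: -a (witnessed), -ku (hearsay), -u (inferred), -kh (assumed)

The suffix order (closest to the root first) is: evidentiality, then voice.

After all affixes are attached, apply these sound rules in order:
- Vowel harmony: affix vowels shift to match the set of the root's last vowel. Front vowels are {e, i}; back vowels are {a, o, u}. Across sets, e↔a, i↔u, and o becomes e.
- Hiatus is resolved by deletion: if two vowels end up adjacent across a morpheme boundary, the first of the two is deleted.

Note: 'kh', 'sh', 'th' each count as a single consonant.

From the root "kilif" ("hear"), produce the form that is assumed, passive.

kilifkhekh

Attach evidentiality assumed -kh → kilifkh.
Attach voice passive -akh (after consonant 'kh') → kilifkhakh.
Apply vowel harmony: kilifkhakh → kilifkhekh.
Vowel deletion: no change.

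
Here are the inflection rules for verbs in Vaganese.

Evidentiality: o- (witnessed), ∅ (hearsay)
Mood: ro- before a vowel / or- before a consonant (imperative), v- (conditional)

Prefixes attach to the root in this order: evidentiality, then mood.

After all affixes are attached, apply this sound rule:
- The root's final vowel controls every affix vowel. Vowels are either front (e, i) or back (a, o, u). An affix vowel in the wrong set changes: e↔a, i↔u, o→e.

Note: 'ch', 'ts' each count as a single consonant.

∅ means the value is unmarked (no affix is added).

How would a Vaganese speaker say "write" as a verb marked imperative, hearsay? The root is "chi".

erchi

evidentiality = hearsay: zero marking, form stays chi.
Attach mood imperative or- (before consonant 'ch') → orchi.
Apply vowel harmony: orchi → erchi.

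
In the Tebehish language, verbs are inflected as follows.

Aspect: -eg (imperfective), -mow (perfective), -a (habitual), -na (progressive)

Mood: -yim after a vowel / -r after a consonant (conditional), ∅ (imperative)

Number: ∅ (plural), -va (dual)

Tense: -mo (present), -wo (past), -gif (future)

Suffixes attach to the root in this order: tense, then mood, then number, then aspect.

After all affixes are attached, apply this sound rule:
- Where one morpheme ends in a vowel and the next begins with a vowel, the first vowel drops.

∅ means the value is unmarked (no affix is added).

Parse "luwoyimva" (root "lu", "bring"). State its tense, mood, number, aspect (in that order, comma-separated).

Segment: lu-wo-yim-va-a.
tense: -wo → past.
mood: -yim/r → conditional.
number: -va → dual.
aspect: -a → habitual.

past, conditional, dual, habitual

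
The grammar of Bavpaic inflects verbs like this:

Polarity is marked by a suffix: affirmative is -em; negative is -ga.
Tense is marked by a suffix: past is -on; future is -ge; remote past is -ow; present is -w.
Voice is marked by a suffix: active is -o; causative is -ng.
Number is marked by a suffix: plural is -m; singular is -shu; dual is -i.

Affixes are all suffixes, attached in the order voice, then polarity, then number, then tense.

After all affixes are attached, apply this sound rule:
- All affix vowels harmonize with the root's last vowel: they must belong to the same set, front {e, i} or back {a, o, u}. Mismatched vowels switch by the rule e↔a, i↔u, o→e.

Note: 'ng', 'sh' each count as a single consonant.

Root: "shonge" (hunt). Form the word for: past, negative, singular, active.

Attach voice active -o → shongeo.
Attach polarity negative -ga → shongeoga.
Attach number singular -shu → shongeogashu.
Attach tense past -on → shongeogashuon.
Apply vowel harmony: shongeogashuon → shongeegeshien.

shongeegeshien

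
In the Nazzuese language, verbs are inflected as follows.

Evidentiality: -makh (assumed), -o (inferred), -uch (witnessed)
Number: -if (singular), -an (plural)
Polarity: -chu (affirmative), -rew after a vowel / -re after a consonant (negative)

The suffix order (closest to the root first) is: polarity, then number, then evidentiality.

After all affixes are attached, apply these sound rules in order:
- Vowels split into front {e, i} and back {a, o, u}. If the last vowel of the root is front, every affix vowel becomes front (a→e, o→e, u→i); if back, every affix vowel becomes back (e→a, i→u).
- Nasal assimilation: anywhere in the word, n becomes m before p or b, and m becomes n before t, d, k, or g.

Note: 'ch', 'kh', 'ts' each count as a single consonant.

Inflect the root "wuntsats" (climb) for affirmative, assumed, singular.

wuntsatschuufmakh

Attach polarity affirmative -chu → wuntsatschu.
Attach number singular -if → wuntsatschuif.
Attach evidentiality assumed -makh → wuntsatschuifmakh.
Apply vowel harmony: wuntsatschuifmakh → wuntsatschuufmakh.
Nasal assimilation: no change.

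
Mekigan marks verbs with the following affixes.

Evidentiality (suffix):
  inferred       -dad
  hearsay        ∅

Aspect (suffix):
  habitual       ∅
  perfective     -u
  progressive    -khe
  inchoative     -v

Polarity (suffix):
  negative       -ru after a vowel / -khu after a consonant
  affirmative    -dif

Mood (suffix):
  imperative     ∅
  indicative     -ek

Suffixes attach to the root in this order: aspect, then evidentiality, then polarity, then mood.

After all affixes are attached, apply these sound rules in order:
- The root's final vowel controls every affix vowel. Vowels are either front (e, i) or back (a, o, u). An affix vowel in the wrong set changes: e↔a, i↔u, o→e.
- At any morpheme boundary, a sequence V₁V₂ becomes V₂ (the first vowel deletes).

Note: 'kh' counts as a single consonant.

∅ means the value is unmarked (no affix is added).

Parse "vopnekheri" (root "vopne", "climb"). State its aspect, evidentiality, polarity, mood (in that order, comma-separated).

progressive, hearsay, negative, imperative

Segment: vopne-khe-ru.
aspect: -khe → progressive.
evidentiality: ∅ → hearsay.
polarity: -ru/khu → negative.
mood: ∅ → imperative.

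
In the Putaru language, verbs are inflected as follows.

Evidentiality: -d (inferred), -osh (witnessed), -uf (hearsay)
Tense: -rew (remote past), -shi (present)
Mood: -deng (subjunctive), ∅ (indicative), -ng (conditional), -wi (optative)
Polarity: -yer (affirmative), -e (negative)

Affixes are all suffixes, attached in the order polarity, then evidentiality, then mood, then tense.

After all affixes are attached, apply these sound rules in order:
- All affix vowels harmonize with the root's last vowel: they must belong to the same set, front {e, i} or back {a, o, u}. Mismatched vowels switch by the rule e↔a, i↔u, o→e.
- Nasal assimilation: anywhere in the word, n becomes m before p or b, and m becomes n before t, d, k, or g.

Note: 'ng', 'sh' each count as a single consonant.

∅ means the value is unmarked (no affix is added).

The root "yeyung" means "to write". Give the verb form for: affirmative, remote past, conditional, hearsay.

yeyungyarufngraw

Attach polarity affirmative -yer → yeyungyer.
Attach evidentiality hearsay -uf → yeyungyeruf.
Attach mood conditional -ng → yeyungyerufng.
Attach tense remote past -rew → yeyungyerufngrew.
Apply vowel harmony: yeyungyerufngrew → yeyungyarufngraw.
Nasal assimilation: no change.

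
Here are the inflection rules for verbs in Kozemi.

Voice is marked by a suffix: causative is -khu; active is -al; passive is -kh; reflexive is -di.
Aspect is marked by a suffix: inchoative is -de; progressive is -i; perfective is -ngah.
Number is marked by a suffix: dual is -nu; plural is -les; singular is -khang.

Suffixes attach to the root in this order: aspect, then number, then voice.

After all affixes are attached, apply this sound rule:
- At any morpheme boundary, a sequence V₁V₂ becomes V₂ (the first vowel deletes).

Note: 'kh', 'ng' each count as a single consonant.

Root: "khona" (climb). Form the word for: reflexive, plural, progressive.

khonilesdi

Attach aspect progressive -i → khonai.
Attach number plural -les → khonailes.
Attach voice reflexive -di → khonailesdi.
Apply vowel deletion: khonailesdi → khonilesdi.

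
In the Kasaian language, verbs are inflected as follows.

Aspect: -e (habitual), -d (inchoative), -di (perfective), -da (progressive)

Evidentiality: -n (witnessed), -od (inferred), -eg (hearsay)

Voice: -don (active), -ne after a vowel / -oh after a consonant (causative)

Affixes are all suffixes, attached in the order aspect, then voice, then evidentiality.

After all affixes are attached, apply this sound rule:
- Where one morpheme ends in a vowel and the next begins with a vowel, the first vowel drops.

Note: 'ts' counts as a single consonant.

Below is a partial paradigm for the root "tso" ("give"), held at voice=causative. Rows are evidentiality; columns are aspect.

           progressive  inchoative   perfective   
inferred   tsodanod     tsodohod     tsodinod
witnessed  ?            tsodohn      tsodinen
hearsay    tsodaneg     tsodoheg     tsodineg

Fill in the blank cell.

tsodanen

Attach aspect progressive -da → tsoda.
Attach voice causative -ne (after vowel 'a') → tsodane.
Attach evidentiality witnessed -n → tsodanen.
Vowel deletion: no change.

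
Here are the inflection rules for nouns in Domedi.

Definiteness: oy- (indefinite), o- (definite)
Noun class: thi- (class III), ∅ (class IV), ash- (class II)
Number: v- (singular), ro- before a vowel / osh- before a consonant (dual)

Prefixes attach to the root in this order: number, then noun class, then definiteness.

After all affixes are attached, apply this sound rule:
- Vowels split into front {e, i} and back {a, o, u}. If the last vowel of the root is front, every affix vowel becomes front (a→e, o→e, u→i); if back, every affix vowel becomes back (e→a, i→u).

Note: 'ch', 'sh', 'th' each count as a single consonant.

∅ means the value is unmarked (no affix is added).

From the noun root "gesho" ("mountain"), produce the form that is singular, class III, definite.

Attach number singular v- → vgesho.
Attach noun class class III thi- → thivgesho.
Attach definiteness definite o- → othivgesho.
Apply vowel harmony: othivgesho → othuvgesho.

othuvgesho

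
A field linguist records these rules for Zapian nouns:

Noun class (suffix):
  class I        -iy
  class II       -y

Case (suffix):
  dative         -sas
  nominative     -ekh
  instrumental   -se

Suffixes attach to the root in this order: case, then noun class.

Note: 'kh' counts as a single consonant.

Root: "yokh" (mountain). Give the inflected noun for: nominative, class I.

Attach case nominative -ekh → yokhekh.
Attach noun class class I -iy → yokhekhiy.

yokhekhiy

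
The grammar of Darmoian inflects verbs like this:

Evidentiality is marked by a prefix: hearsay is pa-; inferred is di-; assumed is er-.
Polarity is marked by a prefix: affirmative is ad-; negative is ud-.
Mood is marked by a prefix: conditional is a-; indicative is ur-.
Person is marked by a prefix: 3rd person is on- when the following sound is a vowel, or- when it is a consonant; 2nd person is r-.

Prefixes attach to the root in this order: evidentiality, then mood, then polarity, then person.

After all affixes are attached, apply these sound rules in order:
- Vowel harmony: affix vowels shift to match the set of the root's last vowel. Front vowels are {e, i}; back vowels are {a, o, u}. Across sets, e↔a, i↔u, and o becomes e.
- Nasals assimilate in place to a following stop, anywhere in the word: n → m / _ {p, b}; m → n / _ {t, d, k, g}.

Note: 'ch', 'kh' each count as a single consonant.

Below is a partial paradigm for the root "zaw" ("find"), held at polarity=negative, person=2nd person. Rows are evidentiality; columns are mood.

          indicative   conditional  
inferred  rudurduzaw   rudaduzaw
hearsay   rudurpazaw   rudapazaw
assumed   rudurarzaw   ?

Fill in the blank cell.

Attach evidentiality assumed er- → erzaw.
Attach mood conditional a- → aerzaw.
Attach polarity negative ud- → udaerzaw.
Attach person 2nd person r- → rudaerzaw.
Apply vowel harmony: rudaerzaw → rudaarzaw.
Nasal assimilation: no change.

rudaarzaw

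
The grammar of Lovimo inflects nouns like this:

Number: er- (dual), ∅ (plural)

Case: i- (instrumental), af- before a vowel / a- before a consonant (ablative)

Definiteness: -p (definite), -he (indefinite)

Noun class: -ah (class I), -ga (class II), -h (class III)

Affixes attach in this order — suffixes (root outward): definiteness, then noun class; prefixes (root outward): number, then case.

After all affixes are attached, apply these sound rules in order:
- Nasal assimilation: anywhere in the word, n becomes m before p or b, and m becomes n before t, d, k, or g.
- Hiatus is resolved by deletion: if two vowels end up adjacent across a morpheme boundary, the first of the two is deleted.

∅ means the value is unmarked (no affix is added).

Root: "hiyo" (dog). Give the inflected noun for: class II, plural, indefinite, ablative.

ahiyohega

number = plural: zero marking, form stays hiyo.
Attach case ablative a- (before consonant 'h') → ahiyo.
Attach definiteness indefinite -he → ahiyohe.
Attach noun class class II -ga → ahiyohega.
Nasal assimilation: no change.
Vowel deletion: no change.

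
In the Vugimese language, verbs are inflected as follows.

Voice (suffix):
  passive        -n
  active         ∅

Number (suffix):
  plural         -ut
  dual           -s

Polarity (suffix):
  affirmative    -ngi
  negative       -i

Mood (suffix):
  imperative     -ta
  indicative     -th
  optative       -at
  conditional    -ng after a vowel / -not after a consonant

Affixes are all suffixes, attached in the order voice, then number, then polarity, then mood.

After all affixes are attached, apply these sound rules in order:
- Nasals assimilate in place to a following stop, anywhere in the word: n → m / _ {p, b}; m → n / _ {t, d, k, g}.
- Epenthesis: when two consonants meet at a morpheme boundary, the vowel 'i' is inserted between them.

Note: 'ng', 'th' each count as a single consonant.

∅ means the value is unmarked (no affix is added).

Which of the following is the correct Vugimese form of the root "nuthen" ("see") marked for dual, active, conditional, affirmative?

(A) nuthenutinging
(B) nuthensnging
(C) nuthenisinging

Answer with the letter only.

C

voice = active: zero marking, form stays nuthen.
Attach number dual -s → nuthens.
Attach polarity affirmative -ngi → nuthensngi.
Attach mood conditional -ng (after vowel 'i') → nuthensnging.
Nasal assimilation: no change.
Apply epenthesis: nuthensnging → nuthenisinging.
So the correct form is nuthenisinging, option (C).
(B) nuthensnging is wrong: it fails to apply the sound rule(s).
(A) nuthenutinging is wrong: it uses plural instead of dual for number.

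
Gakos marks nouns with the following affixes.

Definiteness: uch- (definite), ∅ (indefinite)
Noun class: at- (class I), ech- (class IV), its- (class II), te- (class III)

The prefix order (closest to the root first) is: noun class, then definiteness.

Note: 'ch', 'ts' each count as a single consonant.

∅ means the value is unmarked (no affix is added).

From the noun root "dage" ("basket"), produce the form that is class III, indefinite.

Attach noun class class III te- → tedage.
definiteness = indefinite: zero marking, form stays tedage.

tedage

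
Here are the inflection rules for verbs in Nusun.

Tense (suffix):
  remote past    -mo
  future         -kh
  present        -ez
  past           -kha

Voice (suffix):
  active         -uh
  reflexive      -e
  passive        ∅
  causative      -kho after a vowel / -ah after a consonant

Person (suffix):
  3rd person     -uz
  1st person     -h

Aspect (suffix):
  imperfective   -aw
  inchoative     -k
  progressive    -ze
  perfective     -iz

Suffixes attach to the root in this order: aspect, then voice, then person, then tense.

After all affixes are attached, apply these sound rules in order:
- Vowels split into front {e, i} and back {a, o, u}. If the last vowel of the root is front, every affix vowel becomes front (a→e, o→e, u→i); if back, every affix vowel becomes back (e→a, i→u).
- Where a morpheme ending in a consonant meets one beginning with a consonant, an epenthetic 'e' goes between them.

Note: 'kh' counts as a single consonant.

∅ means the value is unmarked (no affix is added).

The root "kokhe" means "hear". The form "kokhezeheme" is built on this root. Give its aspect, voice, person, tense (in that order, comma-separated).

Segment: kokhe-ze-h-mo.
aspect: -ze → progressive.
voice: ∅ → passive.
person: -h → 1st person.
tense: -mo → remote past.

progressive, passive, 1st person, remote past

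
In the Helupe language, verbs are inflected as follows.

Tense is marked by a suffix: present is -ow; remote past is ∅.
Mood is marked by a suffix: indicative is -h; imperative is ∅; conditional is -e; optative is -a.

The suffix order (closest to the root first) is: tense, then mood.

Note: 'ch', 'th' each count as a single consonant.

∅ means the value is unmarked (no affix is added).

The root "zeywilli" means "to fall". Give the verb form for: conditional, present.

zeywilliowe

Attach tense present -ow → zeywilliow.
Attach mood conditional -e → zeywilliowe.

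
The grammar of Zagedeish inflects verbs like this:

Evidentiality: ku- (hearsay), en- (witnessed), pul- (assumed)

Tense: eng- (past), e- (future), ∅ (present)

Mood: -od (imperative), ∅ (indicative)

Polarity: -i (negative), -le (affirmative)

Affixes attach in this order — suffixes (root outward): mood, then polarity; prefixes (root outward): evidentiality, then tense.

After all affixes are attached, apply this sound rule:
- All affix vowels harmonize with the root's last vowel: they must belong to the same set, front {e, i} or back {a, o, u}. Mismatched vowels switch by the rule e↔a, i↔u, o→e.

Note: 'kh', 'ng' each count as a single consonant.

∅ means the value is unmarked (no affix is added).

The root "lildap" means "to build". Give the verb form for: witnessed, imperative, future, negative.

aanlildapodu

Attach evidentiality witnessed en- → enlildap.
Attach mood imperative -od → enlildapod.
Attach tense future e- → eenlildapod.
Attach polarity negative -i → eenlildapodi.
Apply vowel harmony: eenlildapodi → aanlildapodu.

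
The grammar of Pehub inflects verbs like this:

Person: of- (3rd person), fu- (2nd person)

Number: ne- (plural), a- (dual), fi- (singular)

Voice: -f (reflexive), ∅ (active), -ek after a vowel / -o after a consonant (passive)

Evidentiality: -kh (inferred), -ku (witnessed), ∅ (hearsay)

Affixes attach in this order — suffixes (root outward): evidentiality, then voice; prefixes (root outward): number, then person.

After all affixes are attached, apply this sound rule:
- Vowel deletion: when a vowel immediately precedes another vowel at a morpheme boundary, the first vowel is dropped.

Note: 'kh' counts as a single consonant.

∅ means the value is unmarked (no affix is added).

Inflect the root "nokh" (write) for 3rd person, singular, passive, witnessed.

Attach evidentiality witnessed -ku → nokhku.
Attach number singular fi- → finokhku.
Attach person 3rd person of- → offinokhku.
Attach voice passive -ek (after vowel 'u') → offinokhkuek.
Apply vowel deletion: offinokhkuek → offinokhkek.

offinokhkek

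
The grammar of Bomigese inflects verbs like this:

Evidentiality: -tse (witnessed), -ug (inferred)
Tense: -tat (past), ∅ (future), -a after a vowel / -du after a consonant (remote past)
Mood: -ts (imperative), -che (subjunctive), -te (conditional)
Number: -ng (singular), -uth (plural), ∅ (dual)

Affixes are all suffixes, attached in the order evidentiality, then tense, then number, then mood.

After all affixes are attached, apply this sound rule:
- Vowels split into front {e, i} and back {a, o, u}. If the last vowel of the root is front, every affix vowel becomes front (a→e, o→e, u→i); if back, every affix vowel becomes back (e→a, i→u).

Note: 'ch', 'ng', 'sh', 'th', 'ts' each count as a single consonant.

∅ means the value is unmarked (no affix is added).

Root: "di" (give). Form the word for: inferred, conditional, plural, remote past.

Attach evidentiality inferred -ug → diug.
Attach tense remote past -du (after consonant 'g') → diugdu.
Attach number plural -uth → diugduuth.
Attach mood conditional -te → diugduuthte.
Apply vowel harmony: diugduuthte → diigdiithte.

diigdiithte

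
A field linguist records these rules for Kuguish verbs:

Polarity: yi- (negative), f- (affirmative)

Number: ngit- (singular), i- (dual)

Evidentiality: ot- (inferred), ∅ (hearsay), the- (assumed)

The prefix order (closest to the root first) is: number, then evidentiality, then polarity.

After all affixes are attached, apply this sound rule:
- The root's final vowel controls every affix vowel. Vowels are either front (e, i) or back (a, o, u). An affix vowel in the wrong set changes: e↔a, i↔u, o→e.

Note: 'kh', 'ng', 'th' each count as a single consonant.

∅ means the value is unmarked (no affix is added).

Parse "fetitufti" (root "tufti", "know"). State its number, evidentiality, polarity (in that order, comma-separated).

dual, inferred, affirmative

Segment: f-ot-i-tufti.
number: i- → dual.
evidentiality: ot- → inferred.
polarity: f- → affirmative.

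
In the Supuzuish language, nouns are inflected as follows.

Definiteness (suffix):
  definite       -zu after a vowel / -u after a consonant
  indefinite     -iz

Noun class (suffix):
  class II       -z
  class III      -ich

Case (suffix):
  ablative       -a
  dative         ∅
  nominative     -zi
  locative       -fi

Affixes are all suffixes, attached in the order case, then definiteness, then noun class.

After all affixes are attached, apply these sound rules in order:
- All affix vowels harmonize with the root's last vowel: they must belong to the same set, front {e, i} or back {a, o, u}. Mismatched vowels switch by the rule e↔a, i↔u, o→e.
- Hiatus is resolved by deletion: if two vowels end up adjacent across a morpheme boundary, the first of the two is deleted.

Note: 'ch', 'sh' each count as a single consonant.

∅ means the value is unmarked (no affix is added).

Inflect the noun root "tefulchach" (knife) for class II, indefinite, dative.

case = dative: zero marking, form stays tefulchach.
Attach definiteness indefinite -iz → tefulchachiz.
Attach noun class class II -z → tefulchachizz.
Apply vowel harmony: tefulchachizz → tefulchachuzz.
Vowel deletion: no change.

tefulchachuzz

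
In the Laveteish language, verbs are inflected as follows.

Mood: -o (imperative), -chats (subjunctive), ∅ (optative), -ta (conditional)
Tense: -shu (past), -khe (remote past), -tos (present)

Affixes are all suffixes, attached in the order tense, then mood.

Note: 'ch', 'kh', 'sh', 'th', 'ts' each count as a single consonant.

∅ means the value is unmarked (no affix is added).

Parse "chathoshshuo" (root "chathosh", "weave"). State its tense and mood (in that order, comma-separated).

Segment: chathosh-shu-o.
tense: -shu → past.
mood: -o → imperative.

past, imperative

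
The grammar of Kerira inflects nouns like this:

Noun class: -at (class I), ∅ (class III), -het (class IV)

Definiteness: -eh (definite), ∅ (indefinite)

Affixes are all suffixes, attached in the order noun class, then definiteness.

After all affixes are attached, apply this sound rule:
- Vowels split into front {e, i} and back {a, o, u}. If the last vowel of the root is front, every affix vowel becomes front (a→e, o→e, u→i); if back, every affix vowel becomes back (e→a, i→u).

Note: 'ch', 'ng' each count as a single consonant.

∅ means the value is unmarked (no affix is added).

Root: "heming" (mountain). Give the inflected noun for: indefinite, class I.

heminget

Attach noun class class I -at → hemingat.
definiteness = indefinite: zero marking, form stays hemingat.
Apply vowel harmony: hemingat → heminget.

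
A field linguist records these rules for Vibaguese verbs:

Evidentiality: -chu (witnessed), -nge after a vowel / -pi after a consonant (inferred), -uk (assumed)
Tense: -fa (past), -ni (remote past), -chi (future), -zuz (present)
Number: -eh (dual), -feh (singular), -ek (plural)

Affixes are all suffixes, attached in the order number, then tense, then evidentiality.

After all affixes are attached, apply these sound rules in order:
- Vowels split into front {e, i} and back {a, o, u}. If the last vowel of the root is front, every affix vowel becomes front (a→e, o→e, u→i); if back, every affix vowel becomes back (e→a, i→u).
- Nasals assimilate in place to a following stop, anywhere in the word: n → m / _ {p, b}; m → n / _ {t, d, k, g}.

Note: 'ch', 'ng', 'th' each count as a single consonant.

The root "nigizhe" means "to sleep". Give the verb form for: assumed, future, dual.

nigizheehchiik

Attach number dual -eh → nigizheeh.
Attach tense future -chi → nigizheehchi.
Attach evidentiality assumed -uk → nigizheehchiuk.
Apply vowel harmony: nigizheehchiuk → nigizheehchiik.
Nasal assimilation: no change.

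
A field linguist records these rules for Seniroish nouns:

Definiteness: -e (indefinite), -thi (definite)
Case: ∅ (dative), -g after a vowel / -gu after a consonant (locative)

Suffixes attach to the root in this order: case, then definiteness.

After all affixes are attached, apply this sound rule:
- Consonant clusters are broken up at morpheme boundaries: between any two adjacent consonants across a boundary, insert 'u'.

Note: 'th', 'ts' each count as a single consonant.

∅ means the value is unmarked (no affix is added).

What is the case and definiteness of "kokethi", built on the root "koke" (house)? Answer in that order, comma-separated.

Segment: koke-thi.
case: ∅ → dative.
definiteness: -thi → definite.

dative, definite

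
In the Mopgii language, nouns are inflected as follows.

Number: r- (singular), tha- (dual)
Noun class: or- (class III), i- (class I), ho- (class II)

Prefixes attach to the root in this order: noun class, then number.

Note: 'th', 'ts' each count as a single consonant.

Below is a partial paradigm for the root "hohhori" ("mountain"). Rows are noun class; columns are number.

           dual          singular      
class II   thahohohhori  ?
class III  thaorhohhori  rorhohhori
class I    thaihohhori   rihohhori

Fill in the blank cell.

rhohohhori

Attach noun class class II ho- → hohohhori.
Attach number singular r- → rhohohhori.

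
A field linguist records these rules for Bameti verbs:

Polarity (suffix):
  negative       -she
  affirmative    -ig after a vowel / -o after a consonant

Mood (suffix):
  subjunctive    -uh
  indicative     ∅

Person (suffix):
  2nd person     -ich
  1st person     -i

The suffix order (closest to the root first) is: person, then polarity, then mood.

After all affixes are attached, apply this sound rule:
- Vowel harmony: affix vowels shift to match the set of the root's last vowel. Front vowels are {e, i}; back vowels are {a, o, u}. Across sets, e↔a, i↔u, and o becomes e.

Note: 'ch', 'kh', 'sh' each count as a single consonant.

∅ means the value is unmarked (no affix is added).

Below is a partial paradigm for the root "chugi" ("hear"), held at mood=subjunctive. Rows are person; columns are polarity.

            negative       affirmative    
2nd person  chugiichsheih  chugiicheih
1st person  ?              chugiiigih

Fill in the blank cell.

Attach person 1st person -i → chugii.
Attach polarity negative -she → chugiishe.
Attach mood subjunctive -uh → chugiisheuh.
Apply vowel harmony: chugiisheuh → chugiisheih.

chugiisheih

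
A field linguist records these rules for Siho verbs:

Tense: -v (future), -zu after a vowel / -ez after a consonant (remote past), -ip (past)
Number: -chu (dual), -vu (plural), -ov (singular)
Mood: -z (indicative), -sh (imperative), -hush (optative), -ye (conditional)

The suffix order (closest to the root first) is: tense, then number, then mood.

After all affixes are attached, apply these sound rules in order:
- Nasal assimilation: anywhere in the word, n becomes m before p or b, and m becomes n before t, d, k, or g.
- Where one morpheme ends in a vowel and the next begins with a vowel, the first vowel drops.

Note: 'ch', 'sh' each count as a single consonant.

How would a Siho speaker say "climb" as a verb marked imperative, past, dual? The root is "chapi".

chapipchush

Attach tense past -ip → chapiip.
Attach number dual -chu → chapiipchu.
Attach mood imperative -sh → chapiipchush.
Nasal assimilation: no change.
Apply vowel deletion: chapiipchush → chapipchush.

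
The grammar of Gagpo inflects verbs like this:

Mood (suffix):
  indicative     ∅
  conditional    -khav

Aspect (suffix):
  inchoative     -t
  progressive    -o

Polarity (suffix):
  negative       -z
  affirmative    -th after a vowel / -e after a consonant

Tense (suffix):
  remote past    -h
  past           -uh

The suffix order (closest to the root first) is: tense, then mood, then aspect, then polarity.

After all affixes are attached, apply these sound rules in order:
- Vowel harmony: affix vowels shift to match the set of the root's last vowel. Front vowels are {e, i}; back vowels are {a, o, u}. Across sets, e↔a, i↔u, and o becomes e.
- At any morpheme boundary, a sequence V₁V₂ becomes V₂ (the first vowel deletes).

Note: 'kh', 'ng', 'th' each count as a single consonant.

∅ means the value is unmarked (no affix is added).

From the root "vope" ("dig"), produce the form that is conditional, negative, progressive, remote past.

vopehkhevez

Attach tense remote past -h → vopeh.
Attach mood conditional -khav → vopehkhav.
Attach aspect progressive -o → vopehkhavo.
Attach polarity negative -z → vopehkhavoz.
Apply vowel harmony: vopehkhavoz → vopehkhevez.
Vowel deletion: no change.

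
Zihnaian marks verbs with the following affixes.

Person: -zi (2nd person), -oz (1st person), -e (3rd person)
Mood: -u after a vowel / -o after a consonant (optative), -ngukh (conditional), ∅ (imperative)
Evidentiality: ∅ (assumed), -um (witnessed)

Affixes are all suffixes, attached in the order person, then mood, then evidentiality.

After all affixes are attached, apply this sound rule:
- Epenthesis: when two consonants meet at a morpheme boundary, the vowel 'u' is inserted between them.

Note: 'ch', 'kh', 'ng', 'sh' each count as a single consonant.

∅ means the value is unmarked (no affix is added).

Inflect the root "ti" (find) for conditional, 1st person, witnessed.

tiozungukhum

Attach person 1st person -oz → tioz.
Attach mood conditional -ngukh → tiozngukh.
Attach evidentiality witnessed -um → tiozngukhum.
Apply epenthesis: tiozngukhum → tiozungukhum.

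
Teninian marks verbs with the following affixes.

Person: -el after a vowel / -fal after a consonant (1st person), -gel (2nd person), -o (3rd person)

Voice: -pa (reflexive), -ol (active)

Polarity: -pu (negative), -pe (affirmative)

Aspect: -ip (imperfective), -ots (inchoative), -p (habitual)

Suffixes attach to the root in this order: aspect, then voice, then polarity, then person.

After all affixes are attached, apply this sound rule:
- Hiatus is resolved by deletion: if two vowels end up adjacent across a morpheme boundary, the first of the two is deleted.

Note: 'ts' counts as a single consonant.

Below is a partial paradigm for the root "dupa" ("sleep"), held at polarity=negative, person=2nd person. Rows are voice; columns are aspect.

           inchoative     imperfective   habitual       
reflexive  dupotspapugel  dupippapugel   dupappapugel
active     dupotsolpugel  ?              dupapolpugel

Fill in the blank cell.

dupipolpugel

Attach aspect imperfective -ip → dupaip.
Attach voice active -ol → dupaipol.
Attach polarity negative -pu → dupaipolpu.
Attach person 2nd person -gel → dupaipolpugel.
Apply vowel deletion: dupaipolpugel → dupipolpugel.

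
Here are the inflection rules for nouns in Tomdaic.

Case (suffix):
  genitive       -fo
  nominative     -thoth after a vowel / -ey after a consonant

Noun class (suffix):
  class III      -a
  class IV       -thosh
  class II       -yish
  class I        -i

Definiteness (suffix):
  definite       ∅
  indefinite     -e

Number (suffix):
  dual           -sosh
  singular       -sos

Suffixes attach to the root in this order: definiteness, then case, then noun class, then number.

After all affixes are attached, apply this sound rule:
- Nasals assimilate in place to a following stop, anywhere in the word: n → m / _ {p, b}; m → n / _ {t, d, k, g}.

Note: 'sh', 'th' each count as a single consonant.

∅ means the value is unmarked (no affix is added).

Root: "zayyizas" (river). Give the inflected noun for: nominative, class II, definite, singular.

definiteness = definite: zero marking, form stays zayyizas.
Attach case nominative -ey (after consonant 's') → zayyizasey.
Attach noun class class II -yish → zayyizaseyyish.
Attach number singular -sos → zayyizaseyyishsos.
Nasal assimilation: no change.

zayyizaseyyishsos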